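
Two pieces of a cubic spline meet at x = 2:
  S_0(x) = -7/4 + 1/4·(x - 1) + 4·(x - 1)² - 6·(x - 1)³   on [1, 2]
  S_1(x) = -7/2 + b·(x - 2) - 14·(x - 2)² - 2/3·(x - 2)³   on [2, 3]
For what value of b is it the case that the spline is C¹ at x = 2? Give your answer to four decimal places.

S_0'(x) = 1/4 + 8·(x - 1) - 18·(x - 1)², so S_0'(2) = -39/4. On the right, S_1'(2) = b, so b = -39/4.

-9.7500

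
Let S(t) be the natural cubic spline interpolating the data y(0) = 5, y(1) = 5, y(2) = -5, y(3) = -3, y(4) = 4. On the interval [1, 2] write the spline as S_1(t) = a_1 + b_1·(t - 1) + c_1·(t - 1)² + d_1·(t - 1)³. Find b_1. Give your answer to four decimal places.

Let m_i = S''(x_i). Step sizes h_i = 1, 1, 1, 1; slopes of the chords Δ_i = (y_(i+1) - y_i)/h_i = 0, -10, 2, 7.
  1·m_0 + 4·m_1 + 1·m_2 = 6(Δ_1 - Δ_0) = -60
  1·m_1 + 4·m_2 + 1·m_3 = 6(Δ_2 - Δ_1) = 72
  1·m_2 + 4·m_3 + 1·m_4 = 6(Δ_3 - Δ_2) = 30
Natural end conditions: m_0 = m_4 = 0.
Solving: m_0 = 0, m_1 = -579/28, m_2 = 159/7, m_3 = 51/28, m_4 = 0.
On [1, 2], with S_1(t) = a_1 + b_1·(t - 1) + c_1·(t - 1)² + d_1·(t - 1)³: c_1 = m_1/2 = -579/56, d_1 = (m_2 - m_1)/(6h_1) = 405/56, b_1 = Δ_1 - h_1(2m_1 + m_2)/6 = -193/28.

-6.8929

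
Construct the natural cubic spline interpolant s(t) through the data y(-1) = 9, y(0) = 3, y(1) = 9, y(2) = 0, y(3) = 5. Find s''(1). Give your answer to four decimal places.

-36.8571

With M_i denoting the second derivative at x_i, h_i = 1, 1, 1, 1, and Δ_i = (y_(i+1) − y_i)/h_i = -6, 6, -9, 5:
  1·M_0 + 4·M_1 + 1·M_2 = 6(Δ_1 - Δ_0) = 72
  1·M_1 + 4·M_2 + 1·M_3 = 6(Δ_2 - Δ_1) = -90
  1·M_2 + 4·M_3 + 1·M_4 = 6(Δ_3 - Δ_2) = 84
Natural end conditions: M_0 = M_4 = 0.
Solving: M_0 = 0, M_1 = 381/14, M_2 = -258/7, M_3 = 423/14, M_4 = 0.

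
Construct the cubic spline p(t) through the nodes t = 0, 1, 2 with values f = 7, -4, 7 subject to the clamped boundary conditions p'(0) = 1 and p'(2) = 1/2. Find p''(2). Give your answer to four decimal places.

-64.7500

Put M_i = p'' at the i-th knot. Here h = (1, 1) and Δ = (-11, 11), so the interior equations h_(i-1)·M_(i-1) + 2(h_(i-1)+h_i)·M_i + h_i·M_(i+1) = 6(Δ_i − Δ_(i-1)) read
  1·M_0 + 4·M_1 + 1·M_2 = 6(Δ_1 - Δ_0) = 132
Clamped end conditions give two more equations: 2h_0·M_0 + h_0·M_1 = 6(Δ_0 - p'(0)) = -72 and h_1·M_1 + 2h_1·M_2 = 6(p'(2) - Δ_1) = -63.
Forward elimination and back-substitution give M_0 = -277/4, M_1 = 133/2, M_2 = -259/4.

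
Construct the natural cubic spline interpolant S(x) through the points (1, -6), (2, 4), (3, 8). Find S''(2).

With σ_i denoting the second derivative at x_i, h_i = 1, 1, and Δ_i = (y_(i+1) − y_i)/h_i = 10, 4:
  1·σ_0 + 4·σ_1 + 1·σ_2 = 6(Δ_1 - Δ_0) = -36
Natural end conditions: σ_0 = σ_2 = 0.
Hence σ_0 = 0, σ_1 = -9, σ_2 = 0.

-9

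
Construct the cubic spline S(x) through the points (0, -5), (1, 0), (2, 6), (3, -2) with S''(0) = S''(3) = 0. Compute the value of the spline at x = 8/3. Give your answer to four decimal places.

Write m_i for S''(x_i). With h_i = 1, 1, 1 and divided differences Δ_i = 5, 6, -8, the continuity of S' gives the tridiagonal system
  1·m_0 + 4·m_1 + 1·m_2 = 6(Δ_1 - Δ_0) = 6
  1·m_1 + 4·m_2 + 1·m_3 = 6(Δ_2 - Δ_1) = -84
Natural end conditions: m_0 = m_3 = 0.
Forward elimination and back-substitution give m_0 = 0, m_1 = 36/5, m_2 = -114/5, m_3 = 0.
On [2, 3], S(x) = 6 - 2/5·(x - 2) - 57/5·(x - 2)² + 19/5·(x - 2)³.
With (x - 2) = 2/3: S(8/3) = 242/135.

1.7926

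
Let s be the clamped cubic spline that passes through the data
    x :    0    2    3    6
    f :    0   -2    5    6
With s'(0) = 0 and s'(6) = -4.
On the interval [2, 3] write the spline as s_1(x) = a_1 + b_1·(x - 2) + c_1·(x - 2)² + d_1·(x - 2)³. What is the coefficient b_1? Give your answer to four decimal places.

4.1905

Write M_i for s''(x_i). With h_i = 2, 1, 3 and divided differences Δ_i = -1, 7, 1/3, the continuity of s' gives the tridiagonal system
  2·M_0 + 6·M_1 + 1·M_2 = 6(Δ_1 - Δ_0) = 48
  1·M_1 + 8·M_2 + 3·M_3 = 6(Δ_2 - Δ_1) = -40
Clamped end conditions give two more equations: 2h_0·M_0 + h_0·M_1 = 6(Δ_0 - s'(0)) = -6 and h_2·M_2 + 2h_2·M_3 = 6(s'(6) - Δ_2) = -26.
Solving: M_0 = -151/21, M_1 = 239/21, M_2 = -124/21, M_3 = -29/21.
On [2, 3], with s_1(x) = a_1 + b_1·(x - 2) + c_1·(x - 2)² + d_1·(x - 2)³: c_1 = M_1/2 = 239/42, d_1 = (M_2 - M_1)/(6h_1) = -121/42, b_1 = Δ_1 - h_1(2M_1 + M_2)/6 = 88/21.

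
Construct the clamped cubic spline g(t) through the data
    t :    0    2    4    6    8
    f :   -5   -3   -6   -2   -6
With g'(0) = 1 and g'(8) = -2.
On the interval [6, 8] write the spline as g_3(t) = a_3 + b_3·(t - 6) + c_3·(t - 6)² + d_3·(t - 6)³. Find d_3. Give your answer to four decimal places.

Write M_i for g''(x_i). With h_i = 2, 2, 2, 2 and divided differences Δ_i = 1, -3/2, 2, -2, the continuity of g' gives the tridiagonal system
  2·M_0 + 8·M_1 + 2·M_2 = 6(Δ_1 - Δ_0) = -15
  2·M_1 + 8·M_2 + 2·M_3 = 6(Δ_2 - Δ_1) = 21
  2·M_2 + 8·M_3 + 2·M_4 = 6(Δ_3 - Δ_2) = -24
Clamped end conditions give two more equations: 2h_0·M_0 + h_0·M_1 = 6(Δ_0 - g'(0)) = 0 and h_3·M_3 + 2h_3·M_4 = 6(g'(8) - Δ_3) = 0.
Hence M_0 = 195/112, M_1 = -195/56, M_2 = 75/16, M_3 = -267/56, M_4 = 267/112.
On [6, 8], with g_3(t) = a_3 + b_3·(t - 6) + c_3·(t - 6)² + d_3·(t - 6)³: c_3 = M_3/2 = -267/112, d_3 = (M_4 - M_3)/(6h_3) = 267/448, b_3 = Δ_3 - h_3(2M_3 + M_4)/6 = 43/112.

0.5960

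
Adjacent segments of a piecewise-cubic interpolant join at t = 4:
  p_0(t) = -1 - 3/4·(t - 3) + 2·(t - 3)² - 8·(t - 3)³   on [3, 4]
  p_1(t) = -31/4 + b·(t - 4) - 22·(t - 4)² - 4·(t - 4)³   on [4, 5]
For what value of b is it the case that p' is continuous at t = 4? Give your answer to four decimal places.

-20.7500

p_0'(t) = -3/4 + 4·(t - 3) - 24·(t - 3)², so p_0'(4) = -83/4. On the right, p_1'(4) = b, so b = -83/4.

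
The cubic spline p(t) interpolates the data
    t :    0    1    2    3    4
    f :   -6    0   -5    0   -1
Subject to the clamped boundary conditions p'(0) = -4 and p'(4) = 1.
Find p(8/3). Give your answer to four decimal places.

-1.8466

Write M_i for p''(x_i). With h_i = 1, 1, 1, 1 and divided differences Δ_i = 6, -5, 5, -1, the continuity of p' gives the tridiagonal system
  1·M_0 + 4·M_1 + 1·M_2 = 6(Δ_1 - Δ_0) = -66
  1·M_1 + 4·M_2 + 1·M_3 = 6(Δ_2 - Δ_1) = 60
  1·M_2 + 4·M_3 + 1·M_4 = 6(Δ_3 - Δ_2) = -36
Clamped end conditions give two more equations: 2h_0·M_0 + h_0·M_1 = 6(Δ_0 - p'(0)) = 60 and h_3·M_3 + 2h_3·M_4 = 6(p'(4) - Δ_3) = 12.
Forward elimination and back-substitution give M_0 = 335/7, M_1 = -250/7, M_2 = 29, M_3 = -142/7, M_4 = 113/7.
On [2, 3], p(t) = -5 - 9/7·(t - 2) + 29/2·(t - 2)² - 115/14·(t - 2)³.
With (t - 2) = 2/3: p(8/3) = -349/189.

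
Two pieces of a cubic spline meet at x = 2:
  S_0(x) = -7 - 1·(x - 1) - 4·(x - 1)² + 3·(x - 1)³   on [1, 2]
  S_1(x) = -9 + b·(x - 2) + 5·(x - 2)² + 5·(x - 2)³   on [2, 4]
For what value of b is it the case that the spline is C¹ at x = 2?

0

S_0'(x) = -1 - 8·(x - 1) + 9·(x - 1)², so S_0'(2) = 0. On the right, S_1'(2) = b, so b = 0.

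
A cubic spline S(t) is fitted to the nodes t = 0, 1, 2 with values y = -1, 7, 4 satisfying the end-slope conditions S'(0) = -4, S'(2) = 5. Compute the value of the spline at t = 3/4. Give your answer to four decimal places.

Write σ_i for S''(x_i). With h_i = 1, 1 and divided differences Δ_i = 8, -3, the continuity of S' gives the tridiagonal system
  1·σ_0 + 4·σ_1 + 1·σ_2 = 6(Δ_1 - Δ_0) = -66
Clamped end conditions give two more equations: 2h_0·σ_0 + h_0·σ_1 = 6(Δ_0 - S'(0)) = 72 and h_1·σ_1 + 2h_1·σ_2 = 6(S'(2) - Δ_1) = 48.
Solving: σ_0 = 57, σ_1 = -42, σ_2 = 45.
On [0, 1], S(t) = -1 - 4·t + 57/2·t² - 33/2·t³.
With t = 3/4: S(3/4) = 649/128.

5.0703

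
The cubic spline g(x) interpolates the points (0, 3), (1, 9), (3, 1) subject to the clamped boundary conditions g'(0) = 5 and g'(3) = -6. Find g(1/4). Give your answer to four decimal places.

4.4844

Write M_i for g''(x_i). With h_i = 1, 2 and divided differences Δ_i = 6, -4, the continuity of g' gives the tridiagonal system
  1·M_0 + 6·M_1 + 2·M_2 = 6(Δ_1 - Δ_0) = -60
Clamped end conditions give two more equations: 2h_0·M_0 + h_0·M_1 = 6(Δ_0 - g'(0)) = 6 and h_1·M_1 + 2h_1·M_2 = 6(g'(3) - Δ_1) = -12.
Hence M_0 = 28/3, M_1 = -38/3, M_2 = 10/3.
On [0, 1], g(x) = 3 + 5·x + 14/3·x² - 11/3·x³.
With x = 1/4: g(1/4) = 287/64.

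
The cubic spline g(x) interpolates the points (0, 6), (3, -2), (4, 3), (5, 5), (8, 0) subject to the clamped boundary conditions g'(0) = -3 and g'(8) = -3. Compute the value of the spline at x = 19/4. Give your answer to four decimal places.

With m_i denoting the second derivative at x_i, h_i = 3, 1, 1, 3, and Δ_i = (y_(i+1) − y_i)/h_i = -8/3, 5, 2, -5/3:
  3·m_0 + 8·m_1 + 1·m_2 = 6(Δ_1 - Δ_0) = 46
  1·m_1 + 4·m_2 + 1·m_3 = 6(Δ_2 - Δ_1) = -18
  1·m_2 + 8·m_3 + 3·m_4 = 6(Δ_3 - Δ_2) = -22
Clamped end conditions give two more equations: 2h_0·m_0 + h_0·m_1 = 6(Δ_0 - g'(0)) = 2 and h_3·m_3 + 2h_3·m_4 = 6(g'(8) - Δ_3) = -8.
Forward elimination and back-substitution give m_0 = -140/39, m_1 = 102/13, m_2 = -6, m_3 = -24/13, m_4 = -16/39.
On [4, 5], g(x) = 3 + 56/13·(x - 4) - 3·(x - 4)² + 9/13·(x - 4)³.
With (x - 4) = 3/4: g(19/4) = 4023/832.

4.8353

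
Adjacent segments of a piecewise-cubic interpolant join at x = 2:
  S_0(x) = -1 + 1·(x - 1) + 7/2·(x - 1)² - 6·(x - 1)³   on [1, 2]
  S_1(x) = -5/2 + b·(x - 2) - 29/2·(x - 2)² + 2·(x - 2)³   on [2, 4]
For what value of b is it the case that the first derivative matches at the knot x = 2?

S_0'(x) = 1 + 7·(x - 1) - 18·(x - 1)², so S_0'(2) = -10. On the right, S_1'(2) = b, so b = -10.

-10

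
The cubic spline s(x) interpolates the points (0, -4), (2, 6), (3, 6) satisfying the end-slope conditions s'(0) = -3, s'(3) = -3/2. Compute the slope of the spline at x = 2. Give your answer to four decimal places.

Write M_i for s''(x_i). With h_i = 2, 1 and divided differences Δ_i = 5, 0, the continuity of s' gives the tridiagonal system
  2·M_0 + 6·M_1 + 1·M_2 = 6(Δ_1 - Δ_0) = -30
Clamped end conditions give two more equations: 2h_0·M_0 + h_0·M_1 = 6(Δ_0 - s'(0)) = 48 and h_1·M_1 + 2h_1·M_2 = 6(s'(3) - Δ_1) = -9.
Solving: M_0 = 35/2, M_1 = -11, M_2 = 1.
On [2, 3], s'(x) = b_1 + 2c_1·(x - 2) + 3d_1·(x - 2)² with b_1 = Δ_1 - h_1(2M_1 + M_2)/6 = 7/2, c_1 = M_1/2 = -11/2, d_1 = (M_2 - M_1)/(6h_1) = 2. So s'(2) = 7/2.

3.5000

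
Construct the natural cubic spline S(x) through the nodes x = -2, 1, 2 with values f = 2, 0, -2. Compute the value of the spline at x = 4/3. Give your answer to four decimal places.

-0.6049

Put M_i = S'' at the i-th knot. Here h = (3, 1) and Δ = (-2/3, -2), so the interior equations h_(i-1)·M_(i-1) + 2(h_(i-1)+h_i)·M_i + h_i·M_(i+1) = 6(Δ_i − Δ_(i-1)) read
  3·M_0 + 8·M_1 + 1·M_2 = 6(Δ_1 - Δ_0) = -8
Natural end conditions: M_0 = M_2 = 0.
Solving: M_0 = 0, M_1 = -1, M_2 = 0.
On [1, 2], S(x) = 0 - 5/3·(x - 1) - 1/2·(x - 1)² + 1/6·(x - 1)³.
With (x - 1) = 1/3: S(4/3) = -49/81.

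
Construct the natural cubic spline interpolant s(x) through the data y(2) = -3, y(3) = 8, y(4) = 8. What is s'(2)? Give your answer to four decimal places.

Write M_i for s''(x_i). With h_i = 1, 1 and divided differences Δ_i = 11, 0, the continuity of s' gives the tridiagonal system
  1·M_0 + 4·M_1 + 1·M_2 = 6(Δ_1 - Δ_0) = -66
Natural end conditions: M_0 = M_2 = 0.
Solving the tridiagonal system: M_0 = 0, M_1 = -33/2, M_2 = 0.
On [2, 3], s'(x) = b_0 + 2c_0·(x - 2) + 3d_0·(x - 2)² with b_0 = Δ_0 - h_0(2M_0 + M_1)/6 = 55/4, c_0 = M_0/2 = 0, d_0 = (M_1 - M_0)/(6h_0) = -11/4. So s'(2) = 55/4.

13.7500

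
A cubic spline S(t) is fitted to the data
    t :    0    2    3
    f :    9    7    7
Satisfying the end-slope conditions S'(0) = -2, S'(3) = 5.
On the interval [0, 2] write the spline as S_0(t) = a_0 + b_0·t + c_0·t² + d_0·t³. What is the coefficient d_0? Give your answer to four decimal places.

-0.4583

Let M_i = S''(x_i). Step sizes h_i = 2, 1; slopes of the chords Δ_i = (y_(i+1) - y_i)/h_i = -1, 0.
  2·M_0 + 6·M_1 + 1·M_2 = 6(Δ_1 - Δ_0) = 6
Clamped end conditions give two more equations: 2h_0·M_0 + h_0·M_1 = 6(Δ_0 - S'(0)) = 6 and h_1·M_1 + 2h_1·M_2 = 6(S'(3) - Δ_1) = 30.
Solving the tridiagonal system: M_0 = 17/6, M_1 = -8/3, M_2 = 49/3.
On [0, 2], with S_0(t) = a_0 + b_0·t + c_0·t² + d_0·t³: c_0 = M_0/2 = 17/12, d_0 = (M_1 - M_0)/(6h_0) = -11/24, b_0 = Δ_0 - h_0(2M_0 + M_1)/6 = -2.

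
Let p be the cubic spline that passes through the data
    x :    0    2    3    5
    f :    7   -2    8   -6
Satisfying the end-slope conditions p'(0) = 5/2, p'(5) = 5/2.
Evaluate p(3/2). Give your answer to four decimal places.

-2.0381

Put M_i = p'' at the i-th knot. Here h = (2, 1, 2) and Δ = (-9/2, 10, -7), so the interior equations h_(i-1)·M_(i-1) + 2(h_(i-1)+h_i)·M_i + h_i·M_(i+1) = 6(Δ_i − Δ_(i-1)) read
  2·M_0 + 6·M_1 + 1·M_2 = 6(Δ_1 - Δ_0) = 87
  1·M_1 + 6·M_2 + 2·M_3 = 6(Δ_2 - Δ_1) = -102
Clamped end conditions give two more equations: 2h_0·M_0 + h_0·M_1 = 6(Δ_0 - p'(0)) = -42 and h_2·M_2 + 2h_2·M_3 = 6(p'(5) - Δ_2) = 57.
Forward elimination and back-substitution give M_0 = -783/32, M_1 = 447/16, M_2 = -507/16, M_3 = 963/32.
On [0, 2], p(x) = 7 + 5/2·x - 783/64·x² + 559/128·x³.
With x = 3/2: p(3/2) = -2087/1024.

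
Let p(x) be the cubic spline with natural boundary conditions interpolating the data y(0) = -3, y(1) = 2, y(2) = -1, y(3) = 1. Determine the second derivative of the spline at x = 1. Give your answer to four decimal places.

Write m_i for p''(x_i). With h_i = 1, 1, 1 and divided differences Δ_i = 5, -3, 2, the continuity of p' gives the tridiagonal system
  1·m_0 + 4·m_1 + 1·m_2 = 6(Δ_1 - Δ_0) = -48
  1·m_1 + 4·m_2 + 1·m_3 = 6(Δ_2 - Δ_1) = 30
Natural end conditions: m_0 = m_3 = 0.
Forward elimination and back-substitution give m_0 = 0, m_1 = -74/5, m_2 = 56/5, m_3 = 0.

-14.8000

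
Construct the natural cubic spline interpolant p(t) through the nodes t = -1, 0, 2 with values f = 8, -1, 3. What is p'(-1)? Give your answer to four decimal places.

Let M_i = p''(x_i). Step sizes h_i = 1, 2; slopes of the chords Δ_i = (y_(i+1) - y_i)/h_i = -9, 2.
  1·M_0 + 6·M_1 + 2·M_2 = 6(Δ_1 - Δ_0) = 66
Natural end conditions: M_0 = M_2 = 0.
Forward elimination and back-substitution give M_0 = 0, M_1 = 11, M_2 = 0.
On [-1, 0], p'(t) = b_0 + 2c_0·(t + 1) + 3d_0·(t + 1)² with b_0 = Δ_0 - h_0(2M_0 + M_1)/6 = -65/6, c_0 = M_0/2 = 0, d_0 = (M_1 - M_0)/(6h_0) = 11/6. So p'(-1) = -65/6.

-10.8333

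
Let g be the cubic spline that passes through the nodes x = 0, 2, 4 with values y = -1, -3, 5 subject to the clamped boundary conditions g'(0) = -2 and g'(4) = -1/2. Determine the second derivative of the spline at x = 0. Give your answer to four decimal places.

With m_i denoting the second derivative at x_i, h_i = 2, 2, and Δ_i = (y_(i+1) − y_i)/h_i = -1, 4:
  2·m_0 + 8·m_1 + 2·m_2 = 6(Δ_1 - Δ_0) = 30
Clamped end conditions give two more equations: 2h_0·m_0 + h_0·m_1 = 6(Δ_0 - g'(0)) = 6 and h_1·m_1 + 2h_1·m_2 = 6(g'(4) - Δ_1) = -27.
Forward elimination and back-substitution give m_0 = -15/8, m_1 = 27/4, m_2 = -81/8.

-1.8750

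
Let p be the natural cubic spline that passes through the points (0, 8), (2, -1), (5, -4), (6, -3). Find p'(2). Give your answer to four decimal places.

Write M_i for p''(x_i). With h_i = 2, 3, 1 and divided differences Δ_i = -9/2, -1, 1, the continuity of p' gives the tridiagonal system
  2·M_0 + 10·M_1 + 3·M_2 = 6(Δ_1 - Δ_0) = 21
  3·M_1 + 8·M_2 + 1·M_3 = 6(Δ_2 - Δ_1) = 12
Natural end conditions: M_0 = M_3 = 0.
Solving: M_0 = 0, M_1 = 132/71, M_2 = 57/71, M_3 = 0.
On [2, 5], p'(t) = b_1 + 2c_1·(t - 2) + 3d_1·(t - 2)² with b_1 = Δ_1 - h_1(2M_1 + M_2)/6 = -463/142, c_1 = M_1/2 = 66/71, d_1 = (M_2 - M_1)/(6h_1) = -25/426. So p'(2) = -463/142.

-3.2606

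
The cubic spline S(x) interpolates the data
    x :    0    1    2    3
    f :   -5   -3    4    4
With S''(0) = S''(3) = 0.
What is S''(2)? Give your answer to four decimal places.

-13.2000

Let M_i = S''(x_i). Step sizes h_i = 1, 1, 1; slopes of the chords Δ_i = (y_(i+1) - y_i)/h_i = 2, 7, 0.
  1·M_0 + 4·M_1 + 1·M_2 = 6(Δ_1 - Δ_0) = 30
  1·M_1 + 4·M_2 + 1·M_3 = 6(Δ_2 - Δ_1) = -42
Natural end conditions: M_0 = M_3 = 0.
Solving the tridiagonal system: M_0 = 0, M_1 = 54/5, M_2 = -66/5, M_3 = 0.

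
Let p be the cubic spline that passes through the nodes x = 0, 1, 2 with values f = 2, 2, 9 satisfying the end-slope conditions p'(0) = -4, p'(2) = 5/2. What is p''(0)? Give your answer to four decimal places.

4.7500

Write σ_i for p''(x_i). With h_i = 1, 1 and divided differences Δ_i = 0, 7, the continuity of p' gives the tridiagonal system
  1·σ_0 + 4·σ_1 + 1·σ_2 = 6(Δ_1 - Δ_0) = 42
Clamped end conditions give two more equations: 2h_0·σ_0 + h_0·σ_1 = 6(Δ_0 - p'(0)) = 24 and h_1·σ_1 + 2h_1·σ_2 = 6(p'(2) - Δ_1) = -27.
Forward elimination and back-substitution give σ_0 = 19/4, σ_1 = 29/2, σ_2 = -83/4.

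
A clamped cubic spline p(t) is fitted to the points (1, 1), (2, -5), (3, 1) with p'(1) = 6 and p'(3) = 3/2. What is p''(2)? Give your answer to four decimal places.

Put σ_i = p'' at the i-th knot. Here h = (1, 1) and Δ = (-6, 6), so the interior equations h_(i-1)·σ_(i-1) + 2(h_(i-1)+h_i)·σ_i + h_i·σ_(i+1) = 6(Δ_i − Δ_(i-1)) read
  1·σ_0 + 4·σ_1 + 1·σ_2 = 6(Δ_1 - Δ_0) = 72
Clamped end conditions give two more equations: 2h_0·σ_0 + h_0·σ_1 = 6(Δ_0 - p'(1)) = -72 and h_1·σ_1 + 2h_1·σ_2 = 6(p'(3) - Δ_1) = -27.
Hence σ_0 = -225/4, σ_1 = 81/2, σ_2 = -135/4.

40.5000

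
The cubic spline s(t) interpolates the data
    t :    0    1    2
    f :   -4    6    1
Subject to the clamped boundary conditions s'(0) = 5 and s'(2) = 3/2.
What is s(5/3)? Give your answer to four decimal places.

Write M_i for s''(x_i). With h_i = 1, 1 and divided differences Δ_i = 10, -5, the continuity of s' gives the tridiagonal system
  1·M_0 + 4·M_1 + 1·M_2 = 6(Δ_1 - Δ_0) = -90
Clamped end conditions give two more equations: 2h_0·M_0 + h_0·M_1 = 6(Δ_0 - s'(0)) = 30 and h_1·M_1 + 2h_1·M_2 = 6(s'(2) - Δ_1) = 39.
Forward elimination and back-substitution give M_0 = 143/4, M_1 = -83/2, M_2 = 161/4.
On [1, 2], s(t) = 6 + 17/8·(t - 1) - 83/4·(t - 1)² + 109/8·(t - 1)³.
With (t - 1) = 2/3: s(5/3) = 241/108.

2.2315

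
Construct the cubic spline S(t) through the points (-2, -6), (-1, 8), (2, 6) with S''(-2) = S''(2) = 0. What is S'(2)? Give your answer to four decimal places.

-6.1667

Put M_i = S'' at the i-th knot. Here h = (1, 3) and Δ = (14, -2/3), so the interior equations h_(i-1)·M_(i-1) + 2(h_(i-1)+h_i)·M_i + h_i·M_(i+1) = 6(Δ_i − Δ_(i-1)) read
  1·M_0 + 8·M_1 + 3·M_2 = 6(Δ_1 - Δ_0) = -88
Natural end conditions: M_0 = M_2 = 0.
Hence M_0 = 0, M_1 = -11, M_2 = 0.
On [-1, 2], S'(t) = b_1 + 2c_1·(t + 1) + 3d_1·(t + 1)² with b_1 = Δ_1 - h_1(2M_1 + M_2)/6 = 31/3, c_1 = M_1/2 = -11/2, d_1 = (M_2 - M_1)/(6h_1) = 11/18. So S'(2) = -37/6.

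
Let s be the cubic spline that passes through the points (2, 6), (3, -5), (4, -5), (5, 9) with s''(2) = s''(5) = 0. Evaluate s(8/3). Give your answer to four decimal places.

Write M_i for s''(x_i). With h_i = 1, 1, 1 and divided differences Δ_i = -11, 0, 14, the continuity of s' gives the tridiagonal system
  1·M_0 + 4·M_1 + 1·M_2 = 6(Δ_1 - Δ_0) = 66
  1·M_1 + 4·M_2 + 1·M_3 = 6(Δ_2 - Δ_1) = 84
Natural end conditions: M_0 = M_3 = 0.
Hence M_0 = 0, M_1 = 12, M_2 = 18, M_3 = 0.
On [2, 3], s(x) = 6 - 13·(x - 2) + 0·(x - 2)² + 2·(x - 2)³.
With (x - 2) = 2/3: s(8/3) = -56/27.

-2.0741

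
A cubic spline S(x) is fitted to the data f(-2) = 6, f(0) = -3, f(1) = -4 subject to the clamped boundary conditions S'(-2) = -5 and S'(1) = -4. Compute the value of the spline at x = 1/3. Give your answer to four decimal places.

Put m_i = S'' at the i-th knot. Here h = (2, 1) and Δ = (-9/2, -1), so the interior equations h_(i-1)·m_(i-1) + 2(h_(i-1)+h_i)·m_i + h_i·m_(i+1) = 6(Δ_i − Δ_(i-1)) read
  2·m_0 + 6·m_1 + 1·m_2 = 6(Δ_1 - Δ_0) = 21
Clamped end conditions give two more equations: 2h_0·m_0 + h_0·m_1 = 6(Δ_0 - S'(-2)) = 3 and h_1·m_1 + 2h_1·m_2 = 6(S'(1) - Δ_1) = -18.
Solving the tridiagonal system: m_0 = -29/12, m_1 = 19/3, m_2 = -73/6.
On [0, 1], S(x) = -3 - 13/12·x + 19/6·x² - 37/12·x³.
With x = 1/3: S(1/3) = -253/81.

-3.1235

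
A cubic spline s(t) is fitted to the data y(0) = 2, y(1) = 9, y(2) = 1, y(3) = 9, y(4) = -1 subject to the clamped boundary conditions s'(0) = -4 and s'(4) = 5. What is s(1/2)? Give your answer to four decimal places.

4.9911

Put M_i = s'' at the i-th knot. Here h = (1, 1, 1, 1) and Δ = (7, -8, 8, -10), so the interior equations h_(i-1)·M_(i-1) + 2(h_(i-1)+h_i)·M_i + h_i·M_(i+1) = 6(Δ_i − Δ_(i-1)) read
  1·M_0 + 4·M_1 + 1·M_2 = 6(Δ_1 - Δ_0) = -90
  1·M_1 + 4·M_2 + 1·M_3 = 6(Δ_2 - Δ_1) = 96
  1·M_2 + 4·M_3 + 1·M_4 = 6(Δ_3 - Δ_2) = -108
Clamped end conditions give two more equations: 2h_0·M_0 + h_0·M_1 = 6(Δ_0 - s'(0)) = 66 and h_3·M_3 + 2h_3·M_4 = 6(s'(4) - Δ_3) = 90.
Solving the tridiagonal system: M_0 = 405/7, M_1 = -348/7, M_2 = 51, M_3 = -408/7, M_4 = 519/7.
On [0, 1], s(t) = 2 - 4·t + 405/14·t² - 251/14·t³.
With t = 1/2: s(1/2) = 559/112.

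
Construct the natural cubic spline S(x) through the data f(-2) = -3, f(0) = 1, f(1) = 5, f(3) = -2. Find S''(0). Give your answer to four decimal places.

Write M_i for S''(x_i). With h_i = 2, 1, 2 and divided differences Δ_i = 2, 4, -7/2, the continuity of S' gives the tridiagonal system
  2·M_0 + 6·M_1 + 1·M_2 = 6(Δ_1 - Δ_0) = 12
  1·M_1 + 6·M_2 + 2·M_3 = 6(Δ_2 - Δ_1) = -45
Natural end conditions: M_0 = M_3 = 0.
Solving the tridiagonal system: M_0 = 0, M_1 = 117/35, M_2 = -282/35, M_3 = 0.

3.3429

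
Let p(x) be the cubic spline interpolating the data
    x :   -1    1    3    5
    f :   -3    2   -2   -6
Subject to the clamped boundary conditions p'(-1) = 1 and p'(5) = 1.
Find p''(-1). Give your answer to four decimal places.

Put σ_i = p'' at the i-th knot. Here h = (2, 2, 2) and Δ = (5/2, -2, -2), so the interior equations h_(i-1)·σ_(i-1) + 2(h_(i-1)+h_i)·σ_i + h_i·σ_(i+1) = 6(Δ_i − Δ_(i-1)) read
  2·σ_0 + 8·σ_1 + 2·σ_2 = 6(Δ_1 - Δ_0) = -27
  2·σ_1 + 8·σ_2 + 2·σ_3 = 6(Δ_2 - Δ_1) = 0
Clamped end conditions give two more equations: 2h_0·σ_0 + h_0·σ_1 = 6(Δ_0 - p'(-1)) = 9 and h_2·σ_2 + 2h_2·σ_3 = 6(p'(5) - Δ_2) = 18.
Hence σ_0 = 9/2, σ_1 = -9/2, σ_2 = 0, σ_3 = 9/2.

4.5000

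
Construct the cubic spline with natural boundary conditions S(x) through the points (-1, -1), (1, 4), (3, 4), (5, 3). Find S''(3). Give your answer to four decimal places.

0.1000

With M_i denoting the second derivative at x_i, h_i = 2, 2, 2, and Δ_i = (y_(i+1) − y_i)/h_i = 5/2, 0, -1/2:
  2·M_0 + 8·M_1 + 2·M_2 = 6(Δ_1 - Δ_0) = -15
  2·M_1 + 8·M_2 + 2·M_3 = 6(Δ_2 - Δ_1) = -3
Natural end conditions: M_0 = M_3 = 0.
Hence M_0 = 0, M_1 = -19/10, M_2 = 1/10, M_3 = 0.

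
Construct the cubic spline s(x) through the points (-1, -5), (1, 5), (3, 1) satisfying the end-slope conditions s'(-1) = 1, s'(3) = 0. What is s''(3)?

8

Put M_i = s'' at the i-th knot. Here h = (2, 2) and Δ = (5, -2), so the interior equations h_(i-1)·M_(i-1) + 2(h_(i-1)+h_i)·M_i + h_i·M_(i+1) = 6(Δ_i − Δ_(i-1)) read
  2·M_0 + 8·M_1 + 2·M_2 = 6(Δ_1 - Δ_0) = -42
Clamped end conditions give two more equations: 2h_0·M_0 + h_0·M_1 = 6(Δ_0 - s'(-1)) = 24 and h_1·M_1 + 2h_1·M_2 = 6(s'(3) - Δ_1) = 12.
Hence M_0 = 11, M_1 = -10, M_2 = 8.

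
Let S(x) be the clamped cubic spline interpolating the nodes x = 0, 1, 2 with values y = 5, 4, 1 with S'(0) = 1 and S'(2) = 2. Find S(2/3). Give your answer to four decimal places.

Let σ_i = S''(x_i). Step sizes h_i = 1, 1; slopes of the chords Δ_i = (y_(i+1) - y_i)/h_i = -1, -3.
  1·σ_0 + 4·σ_1 + 1·σ_2 = 6(Δ_1 - Δ_0) = -12
Clamped end conditions give two more equations: 2h_0·σ_0 + h_0·σ_1 = 6(Δ_0 - S'(0)) = -12 and h_1·σ_1 + 2h_1·σ_2 = 6(S'(2) - Δ_1) = 30.
Solving the tridiagonal system: σ_0 = -5/2, σ_1 = -7, σ_2 = 37/2.
On [0, 1], S(x) = 5 + 1·x - 5/4·x² - 3/4·x³.
With x = 2/3: S(2/3) = 44/9.

4.8889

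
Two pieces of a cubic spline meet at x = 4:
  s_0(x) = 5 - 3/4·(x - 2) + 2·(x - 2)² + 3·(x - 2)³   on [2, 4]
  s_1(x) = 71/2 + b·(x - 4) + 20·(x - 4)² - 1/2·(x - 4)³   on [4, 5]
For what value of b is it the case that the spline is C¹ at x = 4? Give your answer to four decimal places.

s_0'(x) = -3/4 + 4·(x - 2) + 9·(x - 2)², so s_0'(4) = 173/4. On the right, s_1'(4) = b, so b = 173/4.

43.2500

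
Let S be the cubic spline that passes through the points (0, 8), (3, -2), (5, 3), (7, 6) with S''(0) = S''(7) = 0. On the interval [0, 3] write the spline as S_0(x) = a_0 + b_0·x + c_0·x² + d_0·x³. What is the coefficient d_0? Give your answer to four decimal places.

0.2135

Write M_i for S''(x_i). With h_i = 3, 2, 2 and divided differences Δ_i = -10/3, 5/2, 3/2, the continuity of S' gives the tridiagonal system
  3·M_0 + 10·M_1 + 2·M_2 = 6(Δ_1 - Δ_0) = 35
  2·M_1 + 8·M_2 + 2·M_3 = 6(Δ_2 - Δ_1) = -6
Natural end conditions: M_0 = M_3 = 0.
Solving: M_0 = 0, M_1 = 73/19, M_2 = -65/38, M_3 = 0.
On [0, 3], with S_0(x) = a_0 + b_0·x + c_0·x² + d_0·x³: c_0 = M_0/2 = 0, d_0 = (M_1 - M_0)/(6h_0) = 73/342, b_0 = Δ_0 - h_0(2M_0 + M_1)/6 = -599/114.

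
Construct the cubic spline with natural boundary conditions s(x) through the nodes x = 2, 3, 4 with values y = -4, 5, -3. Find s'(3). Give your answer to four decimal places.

0.5000

With σ_i denoting the second derivative at x_i, h_i = 1, 1, and Δ_i = (y_(i+1) − y_i)/h_i = 9, -8:
  1·σ_0 + 4·σ_1 + 1·σ_2 = 6(Δ_1 - Δ_0) = -102
Natural end conditions: σ_0 = σ_2 = 0.
Solving: σ_0 = 0, σ_1 = -51/2, σ_2 = 0.
On [3, 4], s'(x) = b_1 + 2c_1·(x - 3) + 3d_1·(x - 3)² with b_1 = Δ_1 - h_1(2σ_1 + σ_2)/6 = 1/2, c_1 = σ_1/2 = -51/4, d_1 = (σ_2 - σ_1)/(6h_1) = 17/4. So s'(3) = 1/2.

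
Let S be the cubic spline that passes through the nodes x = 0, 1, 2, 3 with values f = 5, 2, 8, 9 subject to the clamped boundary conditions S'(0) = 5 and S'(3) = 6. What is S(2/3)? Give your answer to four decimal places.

Write M_i for S''(x_i). With h_i = 1, 1, 1 and divided differences Δ_i = -3, 6, 1, the continuity of S' gives the tridiagonal system
  1·M_0 + 4·M_1 + 1·M_2 = 6(Δ_1 - Δ_0) = 54
  1·M_1 + 4·M_2 + 1·M_3 = 6(Δ_2 - Δ_1) = -30
Clamped end conditions give two more equations: 2h_0·M_0 + h_0·M_1 = 6(Δ_0 - S'(0)) = -48 and h_2·M_2 + 2h_2·M_3 = 6(S'(3) - Δ_2) = 30.
Solving the tridiagonal system: M_0 = -572/15, M_1 = 424/15, M_2 = -314/15, M_3 = 382/15.
On [0, 1], S(x) = 5 + 5·x - 286/15·x² + 166/15·x³.
With x = 2/3: S(2/3) = 1271/405.

3.1383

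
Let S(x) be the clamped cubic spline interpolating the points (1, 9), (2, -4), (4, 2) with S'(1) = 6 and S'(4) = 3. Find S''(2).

34

With m_i denoting the second derivative at x_i, h_i = 1, 2, and Δ_i = (y_(i+1) − y_i)/h_i = -13, 3:
  1·m_0 + 6·m_1 + 2·m_2 = 6(Δ_1 - Δ_0) = 96
Clamped end conditions give two more equations: 2h_0·m_0 + h_0·m_1 = 6(Δ_0 - S'(1)) = -114 and h_1·m_1 + 2h_1·m_2 = 6(S'(4) - Δ_1) = 0.
Hence m_0 = -74, m_1 = 34, m_2 = -17.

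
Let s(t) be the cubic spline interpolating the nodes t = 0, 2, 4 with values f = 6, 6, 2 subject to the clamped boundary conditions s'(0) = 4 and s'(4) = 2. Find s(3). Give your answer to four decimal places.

2.7500

Write M_i for s''(x_i). With h_i = 2, 2 and divided differences Δ_i = 0, -2, the continuity of s' gives the tridiagonal system
  2·M_0 + 8·M_1 + 2·M_2 = 6(Δ_1 - Δ_0) = -12
Clamped end conditions give two more equations: 2h_0·M_0 + h_0·M_1 = 6(Δ_0 - s'(0)) = -24 and h_1·M_1 + 2h_1·M_2 = 6(s'(4) - Δ_1) = 24.
Solving: M_0 = -5, M_1 = -2, M_2 = 7.
On [2, 4], s(t) = 6 - 3·(t - 2) - 1·(t - 2)² + 3/4·(t - 2)³.
With (t - 2) = 1: s(3) = 11/4.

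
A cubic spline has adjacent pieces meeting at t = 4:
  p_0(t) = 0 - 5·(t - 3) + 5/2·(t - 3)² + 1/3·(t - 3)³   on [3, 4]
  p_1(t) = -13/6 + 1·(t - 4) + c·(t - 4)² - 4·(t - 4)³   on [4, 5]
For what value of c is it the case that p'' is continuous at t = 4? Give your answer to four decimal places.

p_0''(t) = 5 + 2·(t - 3), so p_0''(4) = 7. On the right, p_1''(4) = 2c, so c = 7/2.

3.5000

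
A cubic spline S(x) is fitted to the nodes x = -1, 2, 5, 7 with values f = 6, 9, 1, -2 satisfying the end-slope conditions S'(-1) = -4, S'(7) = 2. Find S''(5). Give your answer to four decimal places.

0.8684

Let M_i = S''(x_i). Step sizes h_i = 3, 3, 2; slopes of the chords Δ_i = (y_(i+1) - y_i)/h_i = 1, -8/3, -3/2.
  3·M_0 + 12·M_1 + 3·M_2 = 6(Δ_1 - Δ_0) = -22
  3·M_1 + 10·M_2 + 2·M_3 = 6(Δ_2 - Δ_1) = 7
Clamped end conditions give two more equations: 2h_0·M_0 + h_0·M_1 = 6(Δ_0 - S'(-1)) = 30 and h_2·M_2 + 2h_2·M_3 = 6(S'(7) - Δ_2) = 21.
Forward elimination and back-substitution give M_0 = 785/114, M_1 = -215/57, M_2 = 33/38, M_3 = 183/38.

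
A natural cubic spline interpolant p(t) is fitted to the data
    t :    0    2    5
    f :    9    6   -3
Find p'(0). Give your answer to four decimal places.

With m_i denoting the second derivative at x_i, h_i = 2, 3, and Δ_i = (y_(i+1) − y_i)/h_i = -3/2, -3:
  2·m_0 + 10·m_1 + 3·m_2 = 6(Δ_1 - Δ_0) = -9
Natural end conditions: m_0 = m_2 = 0.
Hence m_0 = 0, m_1 = -9/10, m_2 = 0.
On [0, 2], p'(t) = b_0 + 2c_0·t + 3d_0·t² with b_0 = Δ_0 - h_0(2m_0 + m_1)/6 = -6/5, c_0 = m_0/2 = 0, d_0 = (m_1 - m_0)/(6h_0) = -3/40. So p'(0) = -6/5.

-1.2000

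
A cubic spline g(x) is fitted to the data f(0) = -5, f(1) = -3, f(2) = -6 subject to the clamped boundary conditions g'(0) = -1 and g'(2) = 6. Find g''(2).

38

Put σ_i = g'' at the i-th knot. Here h = (1, 1) and Δ = (2, -3), so the interior equations h_(i-1)·σ_(i-1) + 2(h_(i-1)+h_i)·σ_i + h_i·σ_(i+1) = 6(Δ_i − Δ_(i-1)) read
  1·σ_0 + 4·σ_1 + 1·σ_2 = 6(Δ_1 - Δ_0) = -30
Clamped end conditions give two more equations: 2h_0·σ_0 + h_0·σ_1 = 6(Δ_0 - g'(0)) = 18 and h_1·σ_1 + 2h_1·σ_2 = 6(g'(2) - Δ_1) = 54.
Hence σ_0 = 20, σ_1 = -22, σ_2 = 38.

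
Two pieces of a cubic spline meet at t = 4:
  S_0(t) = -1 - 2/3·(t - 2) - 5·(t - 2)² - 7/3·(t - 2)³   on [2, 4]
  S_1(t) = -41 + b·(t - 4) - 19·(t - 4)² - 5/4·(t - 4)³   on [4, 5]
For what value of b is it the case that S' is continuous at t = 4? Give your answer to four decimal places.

S_0'(t) = -2/3 - 10·(t - 2) - 7·(t - 2)², so S_0'(4) = -146/3. On the right, S_1'(4) = b, so b = -146/3.

-48.6667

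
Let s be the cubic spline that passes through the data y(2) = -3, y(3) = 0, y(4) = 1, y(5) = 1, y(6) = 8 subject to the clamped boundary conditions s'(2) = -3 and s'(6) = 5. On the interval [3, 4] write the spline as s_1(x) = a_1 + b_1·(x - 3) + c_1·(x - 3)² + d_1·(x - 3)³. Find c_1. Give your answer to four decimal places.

Write m_i for s''(x_i). With h_i = 1, 1, 1, 1 and divided differences Δ_i = 3, 1, 0, 7, the continuity of s' gives the tridiagonal system
  1·m_0 + 4·m_1 + 1·m_2 = 6(Δ_1 - Δ_0) = -12
  1·m_1 + 4·m_2 + 1·m_3 = 6(Δ_2 - Δ_1) = -6
  1·m_2 + 4·m_3 + 1·m_4 = 6(Δ_3 - Δ_2) = 42
Clamped end conditions give two more equations: 2h_0·m_0 + h_0·m_1 = 6(Δ_0 - s'(2)) = 36 and h_3·m_3 + 2h_3·m_4 = 6(s'(6) - Δ_3) = -12.
Hence m_0 = 611/28, m_1 = -107/14, m_2 = -13/4, m_3 = 205/14, m_4 = -373/28.
On [3, 4], with s_1(x) = a_1 + b_1·(x - 3) + c_1·(x - 3)² + d_1·(x - 3)³: c_1 = m_1/2 = -107/28, d_1 = (m_2 - m_1)/(6h_1) = 41/56, b_1 = Δ_1 - h_1(2m_1 + m_2)/6 = 229/56.

-3.8214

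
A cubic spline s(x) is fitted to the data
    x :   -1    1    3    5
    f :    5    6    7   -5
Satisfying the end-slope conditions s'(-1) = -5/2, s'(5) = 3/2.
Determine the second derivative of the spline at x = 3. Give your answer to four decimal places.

With σ_i denoting the second derivative at x_i, h_i = 2, 2, 2, and Δ_i = (y_(i+1) − y_i)/h_i = 1/2, 1/2, -6:
  2·σ_0 + 8·σ_1 + 2·σ_2 = 6(Δ_1 - Δ_0) = 0
  2·σ_1 + 8·σ_2 + 2·σ_3 = 6(Δ_2 - Δ_1) = -39
Clamped end conditions give two more equations: 2h_0·σ_0 + h_0·σ_1 = 6(Δ_0 - s'(-1)) = 18 and h_2·σ_2 + 2h_2·σ_3 = 6(s'(5) - Δ_2) = 45.
Solving the tridiagonal system: σ_0 = 23/6, σ_1 = 4/3, σ_2 = -55/6, σ_3 = 95/6.

-9.1667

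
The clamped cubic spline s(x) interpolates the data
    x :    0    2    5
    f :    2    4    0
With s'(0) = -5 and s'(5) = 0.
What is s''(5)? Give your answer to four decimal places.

With M_i denoting the second derivative at x_i, h_i = 2, 3, and Δ_i = (y_(i+1) − y_i)/h_i = 1, -4/3:
  2·M_0 + 10·M_1 + 3·M_2 = 6(Δ_1 - Δ_0) = -14
Clamped end conditions give two more equations: 2h_0·M_0 + h_0·M_1 = 6(Δ_0 - s'(0)) = 36 and h_1·M_1 + 2h_1·M_2 = 6(s'(5) - Δ_1) = 8.
Solving: M_0 = 57/5, M_1 = -24/5, M_2 = 56/15.

3.7333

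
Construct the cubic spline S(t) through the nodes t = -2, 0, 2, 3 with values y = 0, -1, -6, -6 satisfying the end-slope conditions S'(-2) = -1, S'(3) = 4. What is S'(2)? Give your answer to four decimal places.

-2.3478

Put M_i = S'' at the i-th knot. Here h = (2, 2, 1) and Δ = (-1/2, -5/2, 0), so the interior equations h_(i-1)·M_(i-1) + 2(h_(i-1)+h_i)·M_i + h_i·M_(i+1) = 6(Δ_i − Δ_(i-1)) read
  2·M_0 + 8·M_1 + 2·M_2 = 6(Δ_1 - Δ_0) = -12
  2·M_1 + 6·M_2 + 1·M_3 = 6(Δ_2 - Δ_1) = 15
Clamped end conditions give two more equations: 2h_0·M_0 + h_0·M_1 = 6(Δ_0 - S'(-2)) = 3 and h_2·M_2 + 2h_2·M_3 = 6(S'(3) - Δ_2) = 24.
Forward elimination and back-substitution give M_0 = 44/23, M_1 = -107/46, M_2 = 32/23, M_3 = 260/23.
On [2, 3], S'(t) = b_2 + 2c_2·(t - 2) + 3d_2·(t - 2)² with b_2 = Δ_2 - h_2(2M_2 + M_3)/6 = -54/23, c_2 = M_2/2 = 16/23, d_2 = (M_3 - M_2)/(6h_2) = 38/23. So S'(2) = -54/23.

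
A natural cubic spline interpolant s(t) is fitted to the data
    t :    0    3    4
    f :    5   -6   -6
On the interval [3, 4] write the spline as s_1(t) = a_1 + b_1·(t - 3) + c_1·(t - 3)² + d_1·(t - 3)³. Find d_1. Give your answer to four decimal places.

-0.4583

Put σ_i = s'' at the i-th knot. Here h = (3, 1) and Δ = (-11/3, 0), so the interior equations h_(i-1)·σ_(i-1) + 2(h_(i-1)+h_i)·σ_i + h_i·σ_(i+1) = 6(Δ_i − Δ_(i-1)) read
  3·σ_0 + 8·σ_1 + 1·σ_2 = 6(Δ_1 - Δ_0) = 22
Natural end conditions: σ_0 = σ_2 = 0.
Hence σ_0 = 0, σ_1 = 11/4, σ_2 = 0.
On [3, 4], with s_1(t) = a_1 + b_1·(t - 3) + c_1·(t - 3)² + d_1·(t - 3)³: c_1 = σ_1/2 = 11/8, d_1 = (σ_2 - σ_1)/(6h_1) = -11/24, b_1 = Δ_1 - h_1(2σ_1 + σ_2)/6 = -11/12.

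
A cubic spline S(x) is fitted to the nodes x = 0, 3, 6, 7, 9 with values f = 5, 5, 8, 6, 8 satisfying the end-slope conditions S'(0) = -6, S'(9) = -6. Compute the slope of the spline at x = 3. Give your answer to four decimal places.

2.8333

Let M_i = S''(x_i). Step sizes h_i = 3, 3, 1, 2; slopes of the chords Δ_i = (y_(i+1) - y_i)/h_i = 0, 1, -2, 1.
  3·M_0 + 12·M_1 + 3·M_2 = 6(Δ_1 - Δ_0) = 6
  3·M_1 + 8·M_2 + 1·M_3 = 6(Δ_2 - Δ_1) = -18
  1·M_2 + 6·M_3 + 2·M_4 = 6(Δ_3 - Δ_2) = 18
Clamped end conditions give two more equations: 2h_0·M_0 + h_0·M_1 = 6(Δ_0 - S'(0)) = 36 and h_3·M_3 + 2h_3·M_4 = 6(S'(9) - Δ_3) = -42.
Forward elimination and back-substitution give M_0 = 55/9, M_1 = -2/9, M_2 = -29/9, M_3 = 76/9, M_4 = -265/18.
On [3, 6], S'(x) = b_1 + 2c_1·(x - 3) + 3d_1·(x - 3)² with b_1 = Δ_1 - h_1(2M_1 + M_2)/6 = 17/6, c_1 = M_1/2 = -1/9, d_1 = (M_2 - M_1)/(6h_1) = -1/6. So S'(3) = 17/6.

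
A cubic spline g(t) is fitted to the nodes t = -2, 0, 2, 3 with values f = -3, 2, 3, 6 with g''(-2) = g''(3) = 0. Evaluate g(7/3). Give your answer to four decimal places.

3.7980

Write σ_i for g''(x_i). With h_i = 2, 2, 1 and divided differences Δ_i = 5/2, 1/2, 3, the continuity of g' gives the tridiagonal system
  2·σ_0 + 8·σ_1 + 2·σ_2 = 6(Δ_1 - Δ_0) = -12
  2·σ_1 + 6·σ_2 + 1·σ_3 = 6(Δ_2 - Δ_1) = 15
Natural end conditions: σ_0 = σ_3 = 0.
Hence σ_0 = 0, σ_1 = -51/22, σ_2 = 36/11, σ_3 = 0.
On [2, 3], g(t) = 3 + 21/11·(t - 2) + 18/11·(t - 2)² - 6/11·(t - 2)³.
With (t - 2) = 1/3: g(7/3) = 376/99.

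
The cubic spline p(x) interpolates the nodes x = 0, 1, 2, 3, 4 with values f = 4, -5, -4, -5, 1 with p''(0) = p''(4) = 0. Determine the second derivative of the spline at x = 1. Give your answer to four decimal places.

17.6786

Put σ_i = p'' at the i-th knot. Here h = (1, 1, 1, 1) and Δ = (-9, 1, -1, 6), so the interior equations h_(i-1)·σ_(i-1) + 2(h_(i-1)+h_i)·σ_i + h_i·σ_(i+1) = 6(Δ_i − Δ_(i-1)) read
  1·σ_0 + 4·σ_1 + 1·σ_2 = 6(Δ_1 - Δ_0) = 60
  1·σ_1 + 4·σ_2 + 1·σ_3 = 6(Δ_2 - Δ_1) = -12
  1·σ_2 + 4·σ_3 + 1·σ_4 = 6(Δ_3 - Δ_2) = 42
Natural end conditions: σ_0 = σ_4 = 0.
Hence σ_0 = 0, σ_1 = 495/28, σ_2 = -75/7, σ_3 = 369/28, σ_4 = 0.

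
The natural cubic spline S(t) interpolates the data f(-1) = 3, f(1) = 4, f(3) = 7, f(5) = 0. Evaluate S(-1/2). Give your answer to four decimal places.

2.9688

Put M_i = S'' at the i-th knot. Here h = (2, 2, 2) and Δ = (1/2, 3/2, -7/2), so the interior equations h_(i-1)·M_(i-1) + 2(h_(i-1)+h_i)·M_i + h_i·M_(i+1) = 6(Δ_i − Δ_(i-1)) read
  2·M_0 + 8·M_1 + 2·M_2 = 6(Δ_1 - Δ_0) = 6
  2·M_1 + 8·M_2 + 2·M_3 = 6(Δ_2 - Δ_1) = -30
Natural end conditions: M_0 = M_3 = 0.
Forward elimination and back-substitution give M_0 = 0, M_1 = 9/5, M_2 = -21/5, M_3 = 0.
On [-1, 1], S(t) = 3 - 1/10·(t + 1) + 0·(t + 1)² + 3/20·(t + 1)³.
With (t + 1) = 1/2: S(-1/2) = 95/32.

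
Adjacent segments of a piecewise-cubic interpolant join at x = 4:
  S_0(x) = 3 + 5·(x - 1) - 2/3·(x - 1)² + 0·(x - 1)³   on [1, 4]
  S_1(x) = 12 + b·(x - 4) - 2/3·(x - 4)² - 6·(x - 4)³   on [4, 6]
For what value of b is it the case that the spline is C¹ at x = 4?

S_0'(x) = 5 - 4/3·(x - 1) + 0·(x - 1)², so S_0'(4) = 1. On the right, S_1'(4) = b, so b = 1.

1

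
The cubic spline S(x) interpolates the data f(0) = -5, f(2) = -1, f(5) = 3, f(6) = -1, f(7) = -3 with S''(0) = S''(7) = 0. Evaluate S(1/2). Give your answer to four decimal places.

With m_i denoting the second derivative at x_i, h_i = 2, 3, 1, 1, and Δ_i = (y_(i+1) − y_i)/h_i = 2, 4/3, -4, -2:
  2·m_0 + 10·m_1 + 3·m_2 = 6(Δ_1 - Δ_0) = -4
  3·m_1 + 8·m_2 + 1·m_3 = 6(Δ_2 - Δ_1) = -32
  1·m_2 + 4·m_3 + 1·m_4 = 6(Δ_3 - Δ_2) = 12
Natural end conditions: m_0 = m_4 = 0.
Forward elimination and back-substitution give m_0 = 0, m_1 = 148/137, m_2 = -676/137, m_3 = 580/137, m_4 = 0.
On [0, 2], S(x) = -5 + 674/411·x + 0·x² + 37/411·x³.
With x = 1/2: S(1/2) = -4569/1096.

-4.1688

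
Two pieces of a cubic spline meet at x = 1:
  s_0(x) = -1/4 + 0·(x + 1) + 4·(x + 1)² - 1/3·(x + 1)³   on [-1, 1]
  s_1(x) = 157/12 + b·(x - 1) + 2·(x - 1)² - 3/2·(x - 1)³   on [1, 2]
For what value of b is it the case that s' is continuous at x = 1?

12

s_0'(x) = 0 + 8·(x + 1) - 1·(x + 1)², so s_0'(1) = 12. On the right, s_1'(1) = b, so b = 12.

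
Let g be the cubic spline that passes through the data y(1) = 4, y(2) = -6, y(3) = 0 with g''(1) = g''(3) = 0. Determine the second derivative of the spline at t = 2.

Write M_i for g''(x_i). With h_i = 1, 1 and divided differences Δ_i = -10, 6, the continuity of g' gives the tridiagonal system
  1·M_0 + 4·M_1 + 1·M_2 = 6(Δ_1 - Δ_0) = 96
Natural end conditions: M_0 = M_2 = 0.
Solving the tridiagonal system: M_0 = 0, M_1 = 24, M_2 = 0.

24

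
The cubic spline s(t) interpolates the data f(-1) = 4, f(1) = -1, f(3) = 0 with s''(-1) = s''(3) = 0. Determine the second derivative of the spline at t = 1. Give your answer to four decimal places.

2.2500

Put M_i = s'' at the i-th knot. Here h = (2, 2) and Δ = (-5/2, 1/2), so the interior equations h_(i-1)·M_(i-1) + 2(h_(i-1)+h_i)·M_i + h_i·M_(i+1) = 6(Δ_i − Δ_(i-1)) read
  2·M_0 + 8·M_1 + 2·M_2 = 6(Δ_1 - Δ_0) = 18
Natural end conditions: M_0 = M_2 = 0.
Forward elimination and back-substitution give M_0 = 0, M_1 = 9/4, M_2 = 0.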